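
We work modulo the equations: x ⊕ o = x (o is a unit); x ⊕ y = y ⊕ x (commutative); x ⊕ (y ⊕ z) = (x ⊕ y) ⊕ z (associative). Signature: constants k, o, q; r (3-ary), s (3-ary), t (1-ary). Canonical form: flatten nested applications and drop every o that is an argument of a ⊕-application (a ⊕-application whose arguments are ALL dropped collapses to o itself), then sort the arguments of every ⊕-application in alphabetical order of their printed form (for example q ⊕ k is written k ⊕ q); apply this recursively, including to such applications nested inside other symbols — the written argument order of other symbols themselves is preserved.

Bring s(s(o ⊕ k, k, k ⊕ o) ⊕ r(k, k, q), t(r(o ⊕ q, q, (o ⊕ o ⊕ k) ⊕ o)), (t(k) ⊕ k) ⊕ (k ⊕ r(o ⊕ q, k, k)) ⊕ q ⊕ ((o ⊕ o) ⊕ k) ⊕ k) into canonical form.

Answer: s(r(k, k, q) ⊕ s(k, k, k), t(r(q, q, k)), k ⊕ k ⊕ k ⊕ k ⊕ q ⊕ r(q, k, k) ⊕ t(k))

Derivation:
Focus inside:  (t(k) ⊕ k) ⊕ (k ⊕ r(o ⊕ q, k, k)) ⊕ q ⊕ ((o ⊕ o) ⊕ k) ⊕ k
Un-nest:  t(k) ⊕ k ⊕ k ⊕ r(o ⊕ q, k, k) ⊕ q ⊕ o ⊕ o ⊕ k ⊕ k
Simplify inside:  r(o ⊕ q, k, k)  →  r(q, k, k)
Unit:  drop o (×2)
Order the arguments:  k ⊕ k ⊕ k ⊕ k ⊕ q ⊕ r(q, k, k) ⊕ t(k)
Reassemble:  s(r(k, k, q) ⊕ s(k, k, k), t(r(q, q, k)), k ⊕ k ⊕ k ⊕ k ⊕ q ⊕ r(q, k, k) ⊕ t(k))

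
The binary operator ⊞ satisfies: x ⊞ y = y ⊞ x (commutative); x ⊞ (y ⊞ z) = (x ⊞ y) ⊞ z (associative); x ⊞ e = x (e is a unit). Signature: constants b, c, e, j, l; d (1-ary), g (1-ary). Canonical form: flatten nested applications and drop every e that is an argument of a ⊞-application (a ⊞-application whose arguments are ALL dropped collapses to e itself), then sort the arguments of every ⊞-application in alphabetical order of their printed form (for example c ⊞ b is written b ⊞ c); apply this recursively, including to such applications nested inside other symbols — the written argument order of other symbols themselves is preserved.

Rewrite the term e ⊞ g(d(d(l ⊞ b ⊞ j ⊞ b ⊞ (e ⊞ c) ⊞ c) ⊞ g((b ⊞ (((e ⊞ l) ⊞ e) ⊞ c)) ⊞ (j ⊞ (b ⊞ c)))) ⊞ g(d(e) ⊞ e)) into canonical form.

Answer: g(d(d(b ⊞ b ⊞ c ⊞ c ⊞ j ⊞ l) ⊞ g(b ⊞ b ⊞ c ⊞ c ⊞ j ⊞ l)) ⊞ g(d(e)))

Derivation:
Simplify inside:  g(d(d(l ⊞ b ⊞ j ⊞ b ⊞ (e ⊞ c) ⊞ c) ⊞ g((b ⊞ (((e ⊞ l) ⊞ e) ⊞ c)) ⊞ (j ⊞ (b ⊞ c)))) ⊞ g(d(e) ⊞ e))  →  g(d(d(b ⊞ b ⊞ c ⊞ c ⊞ j ⊞ l) ⊞ g(b ⊞ b ⊞ c ⊞ c ⊞ j ⊞ l)) ⊞ g(d(e)))
Drop the unit:  drop e
Sort:  g(d(d(b ⊞ b ⊞ c ⊞ c ⊞ j ⊞ l) ⊞ g(b ⊞ b ⊞ c ⊞ c ⊞ j ⊞ l)) ⊞ g(d(e)))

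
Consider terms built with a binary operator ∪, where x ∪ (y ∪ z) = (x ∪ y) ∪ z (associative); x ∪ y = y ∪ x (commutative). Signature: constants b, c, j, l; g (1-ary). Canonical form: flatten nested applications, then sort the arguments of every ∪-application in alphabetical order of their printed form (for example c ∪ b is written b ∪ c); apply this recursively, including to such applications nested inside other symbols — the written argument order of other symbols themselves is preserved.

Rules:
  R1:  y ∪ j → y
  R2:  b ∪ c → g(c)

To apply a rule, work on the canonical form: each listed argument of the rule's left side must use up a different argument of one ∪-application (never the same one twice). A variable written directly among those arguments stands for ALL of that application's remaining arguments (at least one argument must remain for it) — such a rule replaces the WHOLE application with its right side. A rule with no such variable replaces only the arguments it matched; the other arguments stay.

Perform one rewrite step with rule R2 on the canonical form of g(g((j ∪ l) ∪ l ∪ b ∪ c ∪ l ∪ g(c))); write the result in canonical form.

Answer: g(g(g(c) ∪ g(c) ∪ j ∪ l ∪ l ∪ l))

Derivation:
Canonical form:  g(g(b ∪ c ∪ g(c) ∪ j ∪ l ∪ l ∪ l))
Apply R2:  consuming b, c
New term:  g(g(g(c) ∪ g(c) ∪ j ∪ l ∪ l ∪ l))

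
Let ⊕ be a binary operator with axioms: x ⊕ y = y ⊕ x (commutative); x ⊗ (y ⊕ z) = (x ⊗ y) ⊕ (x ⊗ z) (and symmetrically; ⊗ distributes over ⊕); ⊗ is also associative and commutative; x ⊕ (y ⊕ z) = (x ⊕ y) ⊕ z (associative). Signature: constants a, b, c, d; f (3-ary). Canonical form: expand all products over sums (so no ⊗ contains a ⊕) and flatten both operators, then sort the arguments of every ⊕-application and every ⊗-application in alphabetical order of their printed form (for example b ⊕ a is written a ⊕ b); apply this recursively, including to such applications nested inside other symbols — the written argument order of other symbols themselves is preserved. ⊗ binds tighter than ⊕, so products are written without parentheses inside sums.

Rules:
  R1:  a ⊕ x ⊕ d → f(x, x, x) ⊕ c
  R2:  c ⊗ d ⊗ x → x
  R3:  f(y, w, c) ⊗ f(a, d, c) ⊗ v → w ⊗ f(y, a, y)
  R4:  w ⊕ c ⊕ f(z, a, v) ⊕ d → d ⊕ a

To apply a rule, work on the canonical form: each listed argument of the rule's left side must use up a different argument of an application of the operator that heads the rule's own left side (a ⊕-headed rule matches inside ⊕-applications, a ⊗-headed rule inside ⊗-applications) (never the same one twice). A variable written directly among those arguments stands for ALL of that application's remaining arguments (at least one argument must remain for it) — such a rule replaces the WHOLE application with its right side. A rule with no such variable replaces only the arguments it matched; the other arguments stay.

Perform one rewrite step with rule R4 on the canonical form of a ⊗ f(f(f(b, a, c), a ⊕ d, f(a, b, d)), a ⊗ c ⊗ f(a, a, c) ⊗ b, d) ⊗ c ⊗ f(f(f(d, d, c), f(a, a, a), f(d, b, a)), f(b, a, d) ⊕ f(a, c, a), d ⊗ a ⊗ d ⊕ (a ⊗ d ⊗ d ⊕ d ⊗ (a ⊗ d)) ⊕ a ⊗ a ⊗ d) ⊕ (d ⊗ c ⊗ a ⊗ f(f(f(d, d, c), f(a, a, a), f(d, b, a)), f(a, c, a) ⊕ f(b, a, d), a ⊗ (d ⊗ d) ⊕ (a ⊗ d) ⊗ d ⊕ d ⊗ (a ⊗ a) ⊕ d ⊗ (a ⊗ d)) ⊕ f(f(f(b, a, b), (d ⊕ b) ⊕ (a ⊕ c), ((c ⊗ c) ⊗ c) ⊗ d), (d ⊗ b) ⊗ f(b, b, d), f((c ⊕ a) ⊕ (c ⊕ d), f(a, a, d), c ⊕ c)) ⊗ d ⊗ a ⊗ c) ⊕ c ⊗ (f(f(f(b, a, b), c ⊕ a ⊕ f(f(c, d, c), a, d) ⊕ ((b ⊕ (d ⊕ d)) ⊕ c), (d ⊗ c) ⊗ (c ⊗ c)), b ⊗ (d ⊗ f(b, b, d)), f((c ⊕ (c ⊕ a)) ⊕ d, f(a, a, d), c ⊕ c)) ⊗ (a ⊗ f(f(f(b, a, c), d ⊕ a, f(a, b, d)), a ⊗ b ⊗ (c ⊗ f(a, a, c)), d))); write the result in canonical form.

Answer: a ⊗ c ⊗ d ⊗ f(f(f(b, a, b), a ⊕ b ⊕ c ⊕ d, c ⊗ c ⊗ c ⊗ d), b ⊗ d ⊗ f(b, b, d), f(a ⊕ c ⊕ c ⊕ d, f(a, a, d), c ⊕ c)) ⊕ a ⊗ c ⊗ d ⊗ f(f(f(d, d, c), f(a, a, a), f(d, b, a)), f(a, c, a) ⊕ f(b, a, d), a ⊗ a ⊗ d ⊕ a ⊗ d ⊗ d ⊕ a ⊗ d ⊗ d ⊕ a ⊗ d ⊗ d) ⊕ a ⊗ c ⊗ f(f(f(b, a, b), a ⊕ d, c ⊗ c ⊗ c ⊗ d), b ⊗ d ⊗ f(b, b, d), f(a ⊕ c ⊕ c ⊕ d, f(a, a, d), c ⊕ c)) ⊗ f(f(f(b, a, c), a ⊕ d, f(a, b, d)), a ⊗ b ⊗ c ⊗ f(a, a, c), d) ⊕ a ⊗ c ⊗ f(f(f(b, a, c), a ⊕ d, f(a, b, d)), a ⊗ b ⊗ c ⊗ f(a, a, c), d) ⊗ f(f(f(d, d, c), f(a, a, a), f(d, b, a)), f(a, c, a) ⊕ f(b, a, d), a ⊗ a ⊗ d ⊕ a ⊗ d ⊗ d ⊕ a ⊗ d ⊗ d ⊕ a ⊗ d ⊗ d)

Derivation:
Canonical form:  a ⊗ c ⊗ d ⊗ f(f(f(b, a, b), a ⊕ b ⊕ c ⊕ d, c ⊗ c ⊗ c ⊗ d), b ⊗ d ⊗ f(b, b, d), f(a ⊕ c ⊕ c ⊕ d, f(a, a, d), c ⊕ c)) ⊕ a ⊗ c ⊗ d ⊗ f(f(f(d, d, c), f(a, a, a), f(d, b, a)), f(a, c, a) ⊕ f(b, a, d), a ⊗ a ⊗ d ⊕ a ⊗ d ⊗ d ⊕ a ⊗ d ⊗ d ⊕ a ⊗ d ⊗ d) ⊕ a ⊗ c ⊗ f(f(f(b, a, b), a ⊕ b ⊕ c ⊕ c ⊕ d ⊕ d ⊕ f(f(c, d, c), a, d), c ⊗ c ⊗ c ⊗ d), b ⊗ d ⊗ f(b, b, d), f(a ⊕ c ⊕ c ⊕ d, f(a, a, d), c ⊕ c)) ⊗ f(f(f(b, a, c), a ⊕ d, f(a, b, d)), a ⊗ b ⊗ c ⊗ f(a, a, c), d) ⊕ a ⊗ c ⊗ f(f(f(b, a, c), a ⊕ d, f(a, b, d)), a ⊗ b ⊗ c ⊗ f(a, a, c), d) ⊗ f(f(f(d, d, c), f(a, a, a), f(d, b, a)), f(a, c, a) ⊕ f(b, a, d), a ⊗ a ⊗ d ⊕ a ⊗ d ⊗ d ⊕ a ⊗ d ⊗ d ⊕ a ⊗ d ⊗ d)
Match R4:  consume c, d, f(f(c, d, c), a, d);  v := d, w := a ⊕ b ⊕ c ⊕ d, z := f(c, d, c)
The extension variable absorbs all remaining arguments, so the whole application is rewritten.
Result:  a ⊗ c ⊗ d ⊗ f(f(f(b, a, b), a ⊕ b ⊕ c ⊕ d, c ⊗ c ⊗ c ⊗ d), b ⊗ d ⊗ f(b, b, d), f(a ⊕ c ⊕ c ⊕ d, f(a, a, d), c ⊕ c)) ⊕ a ⊗ c ⊗ d ⊗ f(f(f(d, d, c), f(a, a, a), f(d, b, a)), f(a, c, a) ⊕ f(b, a, d), a ⊗ a ⊗ d ⊕ a ⊗ d ⊗ d ⊕ a ⊗ d ⊗ d ⊕ a ⊗ d ⊗ d) ⊕ a ⊗ c ⊗ f(f(f(b, a, b), a ⊕ d, c ⊗ c ⊗ c ⊗ d), b ⊗ d ⊗ f(b, b, d), f(a ⊕ c ⊕ c ⊕ d, f(a, a, d), c ⊕ c)) ⊗ f(f(f(b, a, c), a ⊕ d, f(a, b, d)), a ⊗ b ⊗ c ⊗ f(a, a, c), d) ⊕ a ⊗ c ⊗ f(f(f(b, a, c), a ⊕ d, f(a, b, d)), a ⊗ b ⊗ c ⊗ f(a, a, c), d) ⊗ f(f(f(d, d, c), f(a, a, a), f(d, b, a)), f(a, c, a) ⊕ f(b, a, d), a ⊗ a ⊗ d ⊕ a ⊗ d ⊗ d ⊕ a ⊗ d ⊗ d ⊕ a ⊗ d ⊗ d)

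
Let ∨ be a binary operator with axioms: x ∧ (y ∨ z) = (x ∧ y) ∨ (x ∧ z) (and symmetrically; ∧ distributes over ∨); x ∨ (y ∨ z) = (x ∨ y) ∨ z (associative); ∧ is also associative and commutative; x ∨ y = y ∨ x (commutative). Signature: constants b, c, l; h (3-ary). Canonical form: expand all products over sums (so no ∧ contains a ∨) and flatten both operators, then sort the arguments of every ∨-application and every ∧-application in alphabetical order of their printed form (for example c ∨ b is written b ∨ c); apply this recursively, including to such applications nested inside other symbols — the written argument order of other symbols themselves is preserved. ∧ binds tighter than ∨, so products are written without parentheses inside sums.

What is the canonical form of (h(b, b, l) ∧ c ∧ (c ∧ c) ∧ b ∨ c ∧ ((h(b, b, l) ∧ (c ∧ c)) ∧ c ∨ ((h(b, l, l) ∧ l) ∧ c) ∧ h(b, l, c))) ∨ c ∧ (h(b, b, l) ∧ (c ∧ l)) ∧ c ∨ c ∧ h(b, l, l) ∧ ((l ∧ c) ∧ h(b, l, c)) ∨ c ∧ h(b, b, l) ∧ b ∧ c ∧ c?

Expand:  b ∧ c ∧ c ∧ c ∧ h(b, b, l) ∨ c ∧ c ∧ c ∧ c ∧ h(b, b, l) ∨ c ∧ c ∧ h(b, l, c) ∧ h(b, l, l) ∧ l ∨ c ∧ c ∧ c ∧ h(b, b, l) ∧ l ∨ c ∧ c ∧ h(b, l, c) ∧ h(b, l, l) ∧ l ∨ b ∧ c ∧ c ∧ c ∧ h(b, b, l)
Sort arguments:  b ∧ c ∧ c ∧ c ∧ h(b, b, l) ∨ b ∧ c ∧ c ∧ c ∧ h(b, b, l) ∨ c ∧ c ∧ c ∧ c ∧ h(b, b, l) ∨ c ∧ c ∧ c ∧ h(b, b, l) ∧ l ∨ c ∧ c ∧ h(b, l, c) ∧ h(b, l, l) ∧ l ∨ c ∧ c ∧ h(b, l, c) ∧ h(b, l, l) ∧ l

Answer: b ∧ c ∧ c ∧ c ∧ h(b, b, l) ∨ b ∧ c ∧ c ∧ c ∧ h(b, b, l) ∨ c ∧ c ∧ c ∧ c ∧ h(b, b, l) ∨ c ∧ c ∧ c ∧ h(b, b, l) ∧ l ∨ c ∧ c ∧ h(b, l, c) ∧ h(b, l, l) ∧ l ∨ c ∧ c ∧ h(b, l, c) ∧ h(b, l, l) ∧ l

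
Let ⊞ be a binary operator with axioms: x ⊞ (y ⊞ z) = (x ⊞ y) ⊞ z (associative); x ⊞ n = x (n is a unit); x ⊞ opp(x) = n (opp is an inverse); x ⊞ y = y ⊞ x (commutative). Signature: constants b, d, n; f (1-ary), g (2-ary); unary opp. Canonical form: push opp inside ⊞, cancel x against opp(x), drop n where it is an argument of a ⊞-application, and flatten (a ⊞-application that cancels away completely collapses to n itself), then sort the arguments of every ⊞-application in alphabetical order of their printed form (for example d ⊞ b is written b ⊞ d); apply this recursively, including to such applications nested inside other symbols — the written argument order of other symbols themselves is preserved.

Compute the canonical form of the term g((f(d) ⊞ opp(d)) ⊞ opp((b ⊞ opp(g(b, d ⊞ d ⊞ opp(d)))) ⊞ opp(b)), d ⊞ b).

Focus inside:  (f(d) ⊞ opp(d)) ⊞ opp((b ⊞ opp(g(b, d ⊞ d ⊞ opp(d)))) ⊞ opp(b))
Push opp inside:  distribute opp over ⊞ and collapse double opp
Inverses cancel:  b cancels
Combine occurrences:  f(d) ⊞ opp(d) ⊞ g(b, d)
Sort arguments:  f(d) ⊞ g(b, d) ⊞ opp(d)
Rebuild:  g(f(d) ⊞ g(b, d) ⊞ opp(d), b ⊞ d)

Answer: g(f(d) ⊞ g(b, d) ⊞ opp(d), b ⊞ d)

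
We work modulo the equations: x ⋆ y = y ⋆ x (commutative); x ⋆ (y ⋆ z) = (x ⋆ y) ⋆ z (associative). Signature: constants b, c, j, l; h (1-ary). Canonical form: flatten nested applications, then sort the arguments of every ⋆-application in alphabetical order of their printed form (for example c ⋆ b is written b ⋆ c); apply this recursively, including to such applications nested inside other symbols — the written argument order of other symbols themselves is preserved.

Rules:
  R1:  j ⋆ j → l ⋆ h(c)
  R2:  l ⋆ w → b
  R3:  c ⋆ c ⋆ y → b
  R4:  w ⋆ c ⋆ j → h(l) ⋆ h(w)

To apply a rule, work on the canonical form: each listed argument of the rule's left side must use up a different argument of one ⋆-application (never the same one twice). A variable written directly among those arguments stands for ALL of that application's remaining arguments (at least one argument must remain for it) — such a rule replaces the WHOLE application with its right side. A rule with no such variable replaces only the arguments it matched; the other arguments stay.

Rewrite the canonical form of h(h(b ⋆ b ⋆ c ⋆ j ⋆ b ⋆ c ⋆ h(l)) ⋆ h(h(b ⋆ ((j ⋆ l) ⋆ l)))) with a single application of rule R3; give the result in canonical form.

Canonical form:  h(h(b ⋆ b ⋆ b ⋆ c ⋆ c ⋆ h(l) ⋆ j) ⋆ h(h(b ⋆ j ⋆ l ⋆ l)))
R3 matches:  uses c, c;  y := b ⋆ b ⋆ b ⋆ h(l) ⋆ j
The variable takes the whole remainder — replace the entire application.
Result:  h(h(b) ⋆ h(h(b ⋆ j ⋆ l ⋆ l)))

Answer: h(h(b) ⋆ h(h(b ⋆ j ⋆ l ⋆ l)))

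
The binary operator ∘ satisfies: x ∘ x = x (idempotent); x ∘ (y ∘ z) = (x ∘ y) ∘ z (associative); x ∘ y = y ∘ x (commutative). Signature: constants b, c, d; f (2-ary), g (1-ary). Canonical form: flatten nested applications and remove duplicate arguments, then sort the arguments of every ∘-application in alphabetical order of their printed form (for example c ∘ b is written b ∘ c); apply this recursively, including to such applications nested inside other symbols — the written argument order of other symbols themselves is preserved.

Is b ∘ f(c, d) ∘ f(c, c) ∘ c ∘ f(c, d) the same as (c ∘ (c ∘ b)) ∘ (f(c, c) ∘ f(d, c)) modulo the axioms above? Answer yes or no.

Left:  b ∘ f(c, d) ∘ f(c, c) ∘ c ∘ f(c, d)
  Idempotence:  drop duplicate f(c, d)
  Sort:  b ∘ c ∘ f(c, c) ∘ f(c, d)
Right:  (c ∘ (c ∘ b)) ∘ (f(c, c) ∘ f(d, c))
  Flatten:  c ∘ c ∘ b ∘ f(c, c) ∘ f(d, c)
  Idempotence:  drop duplicate c
  Sort:  b ∘ c ∘ f(c, c) ∘ f(d, c)

Answer: no — b ∘ c ∘ f(c, c) ∘ f(c, d) vs b ∘ c ∘ f(c, c) ∘ f(d, c)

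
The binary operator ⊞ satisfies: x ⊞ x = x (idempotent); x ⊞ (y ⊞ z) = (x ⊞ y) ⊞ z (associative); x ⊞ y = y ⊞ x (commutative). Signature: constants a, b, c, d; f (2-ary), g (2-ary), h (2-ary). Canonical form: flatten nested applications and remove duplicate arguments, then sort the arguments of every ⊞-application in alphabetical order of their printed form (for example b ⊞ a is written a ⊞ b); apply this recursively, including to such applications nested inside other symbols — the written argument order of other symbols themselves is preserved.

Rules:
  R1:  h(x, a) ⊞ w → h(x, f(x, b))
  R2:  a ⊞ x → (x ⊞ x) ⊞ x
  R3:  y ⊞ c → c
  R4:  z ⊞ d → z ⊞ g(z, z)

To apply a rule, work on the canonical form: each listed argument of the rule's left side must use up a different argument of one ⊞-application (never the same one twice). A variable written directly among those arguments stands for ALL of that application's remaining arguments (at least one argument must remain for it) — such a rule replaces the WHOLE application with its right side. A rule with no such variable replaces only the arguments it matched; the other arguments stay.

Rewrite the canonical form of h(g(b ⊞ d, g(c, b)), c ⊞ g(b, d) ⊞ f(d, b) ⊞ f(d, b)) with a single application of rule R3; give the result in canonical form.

Answer: h(g(b ⊞ d, g(c, b)), c)

Derivation:
Canonical form:  h(g(b ⊞ d, g(c, b)), c ⊞ f(d, b) ⊞ g(b, d))
Apply R3:  consuming c;  y := f(d, b) ⊞ g(b, d)
The variable takes the whole remainder — replace the entire application.
Giving:  h(g(b ⊞ d, g(c, b)), c)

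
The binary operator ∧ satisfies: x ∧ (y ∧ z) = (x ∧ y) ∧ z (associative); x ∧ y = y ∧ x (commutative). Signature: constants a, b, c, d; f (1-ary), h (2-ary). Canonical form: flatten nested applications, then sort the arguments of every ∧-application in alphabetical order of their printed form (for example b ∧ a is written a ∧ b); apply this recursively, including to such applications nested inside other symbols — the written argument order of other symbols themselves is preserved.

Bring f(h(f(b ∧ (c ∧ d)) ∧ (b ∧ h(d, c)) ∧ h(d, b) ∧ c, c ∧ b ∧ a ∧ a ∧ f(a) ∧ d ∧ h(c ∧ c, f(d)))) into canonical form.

Answer: f(h(b ∧ c ∧ f(b ∧ c ∧ d) ∧ h(d, b) ∧ h(d, c), a ∧ a ∧ b ∧ c ∧ d ∧ f(a) ∧ h(c ∧ c, f(d))))

Derivation:
Descend into:  f(b ∧ (c ∧ d)) ∧ (b ∧ h(d, c)) ∧ h(d, b) ∧ c
Merge nested applications:  f(b ∧ (c ∧ d)) ∧ b ∧ h(d, c) ∧ h(d, b) ∧ c
Simplify inside:  f(b ∧ (c ∧ d))  →  f(b ∧ c ∧ d)
Sort:  b ∧ c ∧ f(b ∧ c ∧ d) ∧ h(d, b) ∧ h(d, c)
Reassemble:  f(h(b ∧ c ∧ f(b ∧ c ∧ d) ∧ h(d, b) ∧ h(d, c), a ∧ a ∧ b ∧ c ∧ d ∧ f(a) ∧ h(c ∧ c, f(d))))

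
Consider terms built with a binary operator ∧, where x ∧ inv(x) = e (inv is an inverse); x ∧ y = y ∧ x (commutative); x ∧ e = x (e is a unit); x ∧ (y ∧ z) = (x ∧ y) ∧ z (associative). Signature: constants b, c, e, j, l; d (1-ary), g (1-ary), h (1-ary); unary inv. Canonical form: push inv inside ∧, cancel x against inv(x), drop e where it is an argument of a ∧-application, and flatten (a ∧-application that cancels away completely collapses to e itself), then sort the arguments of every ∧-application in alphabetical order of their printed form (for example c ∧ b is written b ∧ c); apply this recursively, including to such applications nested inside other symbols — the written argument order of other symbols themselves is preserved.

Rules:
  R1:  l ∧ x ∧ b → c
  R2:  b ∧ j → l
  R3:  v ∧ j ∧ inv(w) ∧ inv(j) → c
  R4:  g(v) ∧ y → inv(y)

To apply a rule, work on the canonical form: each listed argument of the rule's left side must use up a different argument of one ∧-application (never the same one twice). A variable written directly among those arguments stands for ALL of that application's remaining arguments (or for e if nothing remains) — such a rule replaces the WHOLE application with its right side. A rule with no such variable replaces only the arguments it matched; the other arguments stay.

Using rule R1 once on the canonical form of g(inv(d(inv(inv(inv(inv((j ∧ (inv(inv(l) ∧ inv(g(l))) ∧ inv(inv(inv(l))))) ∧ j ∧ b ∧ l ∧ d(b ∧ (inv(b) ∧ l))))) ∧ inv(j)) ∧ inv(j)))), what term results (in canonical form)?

Answer: g(inv(d(c)))

Derivation:
Canonical form:  g(inv(d(b ∧ d(l) ∧ g(l) ∧ j ∧ j ∧ l)))
Match R1:  consume b, l;  x := d(l) ∧ g(l) ∧ j ∧ j
Every leftover argument binds to the variable; the entire application is replaced.
New term:  g(inv(d(c)))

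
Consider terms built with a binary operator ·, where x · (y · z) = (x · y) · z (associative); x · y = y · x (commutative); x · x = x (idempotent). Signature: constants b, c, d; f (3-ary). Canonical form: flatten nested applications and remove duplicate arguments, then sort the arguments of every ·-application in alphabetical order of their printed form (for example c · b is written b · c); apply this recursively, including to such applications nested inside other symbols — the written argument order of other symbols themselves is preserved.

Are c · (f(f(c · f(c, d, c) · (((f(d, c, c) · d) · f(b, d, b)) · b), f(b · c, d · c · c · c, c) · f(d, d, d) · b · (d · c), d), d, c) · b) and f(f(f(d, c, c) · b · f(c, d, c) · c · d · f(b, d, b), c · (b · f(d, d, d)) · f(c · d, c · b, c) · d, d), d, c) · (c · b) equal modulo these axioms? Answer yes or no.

Answer: no — b · c · f(f(b · c · d · f(b, d, b) · f(c, d, c) · f(d, c, c), b · c · d · f(b · c, c · d, c) · f(d, d, d), d), d, c) vs b · c · f(f(b · c · d · f(b, d, b) · f(c, d, c) · f(d, c, c), b · c · d · f(c · d, b · c, c) · f(d, d, d), d), d, c)

Derivation:
Left:  c · (f(f(c · f(c, d, c) · (((f(d, c, c) · d) · f(b, d, b)) · b), f(b · c, d · c · c · c, c) · f(d, d, d) · b · (d · c), d), d, c) · b)
  Un-nest:  c · f(f(c · f(c, d, c) · (((f(d, c, c) · d) · f(b, d, b)) · b), f(b · c, d · c · c · c, c) · f(d, d, d) · b · (d · c), d), d, c) · b
  Inside:  f(f(c · f(c, d, c) · (((f(d, c, c) · d) · f(b, d, b)) · b), f(b · c, d · c · c · c, c) · f(d, d, d) · b · (d · c), d), d, c)  →  f(f(b · c · d · f(b, d, b) · f(c, d, c) · f(d, c, c), b · c · d · f(b · c, c · d, c) · f(d, d, d), d), d, c)
  Sort arguments:  b · c · f(f(b · c · d · f(b, d, b) · f(c, d, c) · f(d, c, c), b · c · d · f(b · c, c · d, c) · f(d, d, d), d), d, c)
Right:  f(f(f(d, c, c) · b · f(c, d, c) · c · d · f(b, d, b), c · (b · f(d, d, d)) · f(c · d, c · b, c) · d, d), d, c) · (c · b)
  Flatten:  f(f(f(d, c, c) · b · f(c, d, c) · c · d · f(b, d, b), c · (b · f(d, d, d)) · f(c · d, c · b, c) · d, d), d, c) · c · b
  Inside:  f(f(f(d, c, c) · b · f(c, d, c) · c · d · f(b, d, b), c · (b · f(d, d, d)) · f(c · d, c · b, c) · d, d), d, c)  →  f(f(b · c · d · f(b, d, b) · f(c, d, c) · f(d, c, c), b · c · d · f(c · d, b · c, c) · f(d, d, d), d), d, c)
  Order the arguments:  b · c · f(f(b · c · d · f(b, d, b) · f(c, d, c) · f(d, c, c), b · c · d · f(c · d, b · c, c) · f(d, d, d), d), d, c)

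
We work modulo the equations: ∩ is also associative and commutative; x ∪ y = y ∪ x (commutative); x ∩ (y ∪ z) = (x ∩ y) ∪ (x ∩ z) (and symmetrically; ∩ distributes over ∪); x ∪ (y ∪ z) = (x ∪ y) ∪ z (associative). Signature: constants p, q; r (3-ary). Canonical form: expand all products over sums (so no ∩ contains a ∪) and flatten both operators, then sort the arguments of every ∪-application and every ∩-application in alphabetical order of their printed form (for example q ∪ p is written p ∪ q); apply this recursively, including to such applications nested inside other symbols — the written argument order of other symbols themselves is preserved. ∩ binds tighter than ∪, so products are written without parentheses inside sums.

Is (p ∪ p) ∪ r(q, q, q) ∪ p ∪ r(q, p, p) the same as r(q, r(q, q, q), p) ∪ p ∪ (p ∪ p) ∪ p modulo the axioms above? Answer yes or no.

Answer: no — p ∪ p ∪ p ∪ r(q, p, p) ∪ r(q, q, q) vs p ∪ p ∪ p ∪ p ∪ r(q, r(q, q, q), p)

Derivation:
Left:  (p ∪ p) ∪ r(q, q, q) ∪ p ∪ r(q, p, p)
  Flatten:  p ∪ p ∪ r(q, q, q) ∪ p ∪ r(q, p, p)
  Sort arguments:  p ∪ p ∪ p ∪ r(q, p, p) ∪ r(q, q, q)
Right:  r(q, r(q, q, q), p) ∪ p ∪ (p ∪ p) ∪ p
  Un-nest:  r(q, r(q, q, q), p) ∪ p ∪ p ∪ p ∪ p
  Sort:  p ∪ p ∪ p ∪ p ∪ r(q, r(q, q, q), p)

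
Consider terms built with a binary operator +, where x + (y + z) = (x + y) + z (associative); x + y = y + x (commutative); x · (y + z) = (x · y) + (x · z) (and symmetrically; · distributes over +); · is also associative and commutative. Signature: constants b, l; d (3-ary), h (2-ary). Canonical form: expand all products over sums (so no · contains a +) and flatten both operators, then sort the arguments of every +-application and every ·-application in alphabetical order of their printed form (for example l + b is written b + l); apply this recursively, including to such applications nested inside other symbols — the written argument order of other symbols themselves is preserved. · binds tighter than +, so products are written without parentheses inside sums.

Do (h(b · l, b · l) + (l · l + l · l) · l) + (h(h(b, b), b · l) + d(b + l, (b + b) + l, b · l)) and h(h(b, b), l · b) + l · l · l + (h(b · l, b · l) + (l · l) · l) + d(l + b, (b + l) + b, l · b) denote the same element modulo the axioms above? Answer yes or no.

Answer: yes — both canonical forms are d(b + l, b + b + l, b · l) + h(b · l, b · l) + h(h(b, b), b · l) + l · l · l + l · l · l

Derivation:
Left:  (h(b · l, b · l) + (l · l + l · l) · l) + (h(h(b, b), b · l) + d(b + l, (b + b) + l, b · l))
  Expand:  h(b · l, b · l) + l · l · l + l · l · l + h(h(b, b), b · l) + d(b + l, b + b + l, b · l)
  Order the arguments:  d(b + l, b + b + l, b · l) + h(b · l, b · l) + h(h(b, b), b · l) + l · l · l + l · l · l
Right:  h(h(b, b), l · b) + l · l · l + (h(b · l, b · l) + (l · l) · l) + d(l + b, (b + l) + b, l · b)
  Flatten:  h(h(b, b), b · l) + l · l · l + h(b · l, b · l) + l · l · l + d(b + l, b + b + l, b · l)
  Order the arguments:  d(b + l, b + b + l, b · l) + h(b · l, b · l) + h(h(b, b), b · l) + l · l · l + l · l · l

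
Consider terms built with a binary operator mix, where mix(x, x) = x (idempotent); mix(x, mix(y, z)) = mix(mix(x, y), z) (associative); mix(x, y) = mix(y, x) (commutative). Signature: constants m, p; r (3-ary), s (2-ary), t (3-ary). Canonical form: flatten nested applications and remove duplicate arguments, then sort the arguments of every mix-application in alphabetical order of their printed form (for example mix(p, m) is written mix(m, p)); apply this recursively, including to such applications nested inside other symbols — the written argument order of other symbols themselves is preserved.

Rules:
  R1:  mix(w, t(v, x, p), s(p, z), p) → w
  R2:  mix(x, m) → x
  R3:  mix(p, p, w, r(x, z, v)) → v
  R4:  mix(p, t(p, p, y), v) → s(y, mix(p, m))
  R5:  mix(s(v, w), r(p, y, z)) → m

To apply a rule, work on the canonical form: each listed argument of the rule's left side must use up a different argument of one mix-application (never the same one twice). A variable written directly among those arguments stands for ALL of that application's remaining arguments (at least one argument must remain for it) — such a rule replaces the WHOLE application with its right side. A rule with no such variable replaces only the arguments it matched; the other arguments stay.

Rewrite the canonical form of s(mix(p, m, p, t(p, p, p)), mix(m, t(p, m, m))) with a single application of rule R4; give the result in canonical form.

Answer: s(s(p, mix(m, p)), mix(m, t(p, m, m)))

Derivation:
Canonical form:  s(mix(m, p, t(p, p, p)), mix(m, t(p, m, m)))
Match R4:  consume p, t(p, p, p);  v := m, y := p
Every leftover argument binds to the variable; the entire application is replaced.
Giving:  s(s(p, mix(m, p)), mix(m, t(p, m, m)))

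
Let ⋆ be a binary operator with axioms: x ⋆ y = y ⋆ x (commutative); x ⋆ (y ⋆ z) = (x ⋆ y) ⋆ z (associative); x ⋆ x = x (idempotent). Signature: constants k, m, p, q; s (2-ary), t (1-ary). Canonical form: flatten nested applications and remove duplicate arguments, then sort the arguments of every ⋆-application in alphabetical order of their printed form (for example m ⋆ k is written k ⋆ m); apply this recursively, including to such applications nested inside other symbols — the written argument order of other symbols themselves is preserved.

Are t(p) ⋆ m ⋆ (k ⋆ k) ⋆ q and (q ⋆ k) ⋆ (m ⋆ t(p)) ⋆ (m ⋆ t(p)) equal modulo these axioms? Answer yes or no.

Left:  t(p) ⋆ m ⋆ (k ⋆ k) ⋆ q
  Un-nest:  t(p) ⋆ m ⋆ k ⋆ k ⋆ q
  Drop duplicates:  drop duplicate k
  Sort arguments:  k ⋆ m ⋆ q ⋆ t(p)
Right:  (q ⋆ k) ⋆ (m ⋆ t(p)) ⋆ (m ⋆ t(p))
  Un-nest:  q ⋆ k ⋆ m ⋆ t(p) ⋆ m ⋆ t(p)
  Idempotence:  drop duplicate m, t(p)
  Sort arguments:  k ⋆ m ⋆ q ⋆ t(p)

Answer: yes — both canonical forms are k ⋆ m ⋆ q ⋆ t(p)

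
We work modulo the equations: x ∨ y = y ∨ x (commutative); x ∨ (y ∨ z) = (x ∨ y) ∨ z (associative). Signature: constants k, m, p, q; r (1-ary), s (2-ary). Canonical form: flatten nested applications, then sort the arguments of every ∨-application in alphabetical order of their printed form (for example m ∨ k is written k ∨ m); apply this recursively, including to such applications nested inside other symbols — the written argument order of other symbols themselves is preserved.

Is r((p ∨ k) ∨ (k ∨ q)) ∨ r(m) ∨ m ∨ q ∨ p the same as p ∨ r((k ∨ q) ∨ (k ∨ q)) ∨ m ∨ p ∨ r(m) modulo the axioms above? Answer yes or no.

Answer: no — m ∨ p ∨ q ∨ r(k ∨ k ∨ p ∨ q) ∨ r(m) vs m ∨ p ∨ p ∨ r(k ∨ k ∨ q ∨ q) ∨ r(m)

Derivation:
Left:  r((p ∨ k) ∨ (k ∨ q)) ∨ r(m) ∨ m ∨ q ∨ p
  Simplify inside:  r((p ∨ k) ∨ (k ∨ q))  →  r(k ∨ k ∨ p ∨ q)
  Sort:  m ∨ p ∨ q ∨ r(k ∨ k ∨ p ∨ q) ∨ r(m)
Right:  p ∨ r((k ∨ q) ∨ (k ∨ q)) ∨ m ∨ p ∨ r(m)
  Simplify inside:  r((k ∨ q) ∨ (k ∨ q))  →  r(k ∨ k ∨ q ∨ q)
  Sort:  m ∨ p ∨ p ∨ r(k ∨ k ∨ q ∨ q) ∨ r(m)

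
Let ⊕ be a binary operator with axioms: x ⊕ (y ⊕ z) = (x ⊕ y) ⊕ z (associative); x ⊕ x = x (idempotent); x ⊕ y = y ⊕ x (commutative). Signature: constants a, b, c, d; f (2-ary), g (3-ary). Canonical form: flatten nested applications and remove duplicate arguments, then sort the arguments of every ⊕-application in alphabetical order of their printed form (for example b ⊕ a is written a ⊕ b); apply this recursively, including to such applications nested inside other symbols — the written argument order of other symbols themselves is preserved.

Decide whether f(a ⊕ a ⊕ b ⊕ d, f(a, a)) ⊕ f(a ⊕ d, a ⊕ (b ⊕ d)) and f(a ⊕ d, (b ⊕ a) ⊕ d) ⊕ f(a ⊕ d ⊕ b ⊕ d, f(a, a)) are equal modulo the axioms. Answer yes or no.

Left:  f(a ⊕ a ⊕ b ⊕ d, f(a, a)) ⊕ f(a ⊕ d, a ⊕ (b ⊕ d))
  Inside:  f(a ⊕ a ⊕ b ⊕ d, f(a, a))  →  f(a ⊕ b ⊕ d, f(a, a))
  Simplify inside:  f(a ⊕ d, a ⊕ (b ⊕ d))  →  f(a ⊕ d, a ⊕ b ⊕ d)
  Order the arguments:  f(a ⊕ b ⊕ d, f(a, a)) ⊕ f(a ⊕ d, a ⊕ b ⊕ d)
Right:  f(a ⊕ d, (b ⊕ a) ⊕ d) ⊕ f(a ⊕ d ⊕ b ⊕ d, f(a, a))
  Inside:  f(a ⊕ d, (b ⊕ a) ⊕ d)  →  f(a ⊕ d, a ⊕ b ⊕ d)
  Canonicalize subterm:  f(a ⊕ d ⊕ b ⊕ d, f(a, a))  →  f(a ⊕ b ⊕ d, f(a, a))
  Sort:  f(a ⊕ b ⊕ d, f(a, a)) ⊕ f(a ⊕ d, a ⊕ b ⊕ d)

Answer: yes — both canonical forms are f(a ⊕ b ⊕ d, f(a, a)) ⊕ f(a ⊕ d, a ⊕ b ⊕ d)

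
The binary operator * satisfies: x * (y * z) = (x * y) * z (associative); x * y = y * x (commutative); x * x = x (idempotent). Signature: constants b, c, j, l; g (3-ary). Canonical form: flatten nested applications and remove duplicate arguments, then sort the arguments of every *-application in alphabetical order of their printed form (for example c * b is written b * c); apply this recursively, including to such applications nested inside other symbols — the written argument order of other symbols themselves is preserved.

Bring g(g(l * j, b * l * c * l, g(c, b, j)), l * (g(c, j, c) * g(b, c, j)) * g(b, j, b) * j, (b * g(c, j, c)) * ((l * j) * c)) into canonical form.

Descend into:  l * (g(c, j, c) * g(b, c, j)) * g(b, j, b) * j
Un-nest:  l * g(c, j, c) * g(b, c, j) * g(b, j, b) * j
Order the arguments:  g(b, c, j) * g(b, j, b) * g(c, j, c) * j * l
Reassemble:  g(g(j * l, b * c * l, g(c, b, j)), g(b, c, j) * g(b, j, b) * g(c, j, c) * j * l, b * c * g(c, j, c) * j * l)

Answer: g(g(j * l, b * c * l, g(c, b, j)), g(b, c, j) * g(b, j, b) * g(c, j, c) * j * l, b * c * g(c, j, c) * j * l)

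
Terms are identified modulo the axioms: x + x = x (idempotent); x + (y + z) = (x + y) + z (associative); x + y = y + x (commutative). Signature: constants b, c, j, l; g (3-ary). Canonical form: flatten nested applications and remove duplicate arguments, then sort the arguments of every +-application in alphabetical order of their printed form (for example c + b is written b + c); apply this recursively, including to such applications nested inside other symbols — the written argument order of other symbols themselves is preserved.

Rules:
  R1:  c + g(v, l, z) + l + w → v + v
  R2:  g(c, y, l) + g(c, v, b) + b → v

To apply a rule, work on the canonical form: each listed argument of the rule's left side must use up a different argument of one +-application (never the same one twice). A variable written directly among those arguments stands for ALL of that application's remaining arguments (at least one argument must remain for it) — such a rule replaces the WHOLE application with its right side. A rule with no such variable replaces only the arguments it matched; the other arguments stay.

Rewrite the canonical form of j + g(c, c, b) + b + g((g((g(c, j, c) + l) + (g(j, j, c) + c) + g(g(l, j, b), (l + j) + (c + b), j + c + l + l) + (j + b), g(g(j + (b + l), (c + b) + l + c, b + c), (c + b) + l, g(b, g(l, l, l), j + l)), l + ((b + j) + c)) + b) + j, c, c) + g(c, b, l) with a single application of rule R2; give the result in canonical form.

Answer: c + g(b + g(b + c + g(c, j, c) + g(g(l, j, b), b + c + j + l, c + j + l) + g(j, j, c) + j + l, g(g(b + j + l, b + c + l, b + c), b + c + l, g(b, g(l, l, l), j + l)), b + c + j + l) + j, c, c) + j

Derivation:
Canonical form:  b + g(b + g(b + c + g(c, j, c) + g(g(l, j, b), b + c + j + l, c + j + l) + g(j, j, c) + j + l, g(g(b + j + l, b + c + l, b + c), b + c + l, g(b, g(l, l, l), j + l)), b + c + j + l) + j, c, c) + g(c, b, l) + g(c, c, b) + j
Apply R2:  consuming b, g(c, b, l), g(c, c, b);  v := c, y := b
Giving:  c + g(b + g(b + c + g(c, j, c) + g(g(l, j, b), b + c + j + l, c + j + l) + g(j, j, c) + j + l, g(g(b + j + l, b + c + l, b + c), b + c + l, g(b, g(l, l, l), j + l)), b + c + j + l) + j, c, c) + j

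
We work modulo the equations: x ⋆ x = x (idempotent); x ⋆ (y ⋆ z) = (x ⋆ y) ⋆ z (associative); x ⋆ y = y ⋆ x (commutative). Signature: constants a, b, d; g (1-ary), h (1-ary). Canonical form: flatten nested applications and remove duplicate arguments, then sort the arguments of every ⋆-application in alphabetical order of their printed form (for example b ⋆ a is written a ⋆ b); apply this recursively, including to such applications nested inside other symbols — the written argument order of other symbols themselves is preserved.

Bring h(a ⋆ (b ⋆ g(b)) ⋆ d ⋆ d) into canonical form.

Answer: h(a ⋆ b ⋆ d ⋆ g(b))

Derivation:
Focus inside:  a ⋆ (b ⋆ g(b)) ⋆ d ⋆ d
Merge nested applications:  a ⋆ b ⋆ g(b) ⋆ d ⋆ d
Idempotence:  drop duplicate d
Order the arguments:  a ⋆ b ⋆ d ⋆ g(b)
Rebuild:  h(a ⋆ b ⋆ d ⋆ g(b))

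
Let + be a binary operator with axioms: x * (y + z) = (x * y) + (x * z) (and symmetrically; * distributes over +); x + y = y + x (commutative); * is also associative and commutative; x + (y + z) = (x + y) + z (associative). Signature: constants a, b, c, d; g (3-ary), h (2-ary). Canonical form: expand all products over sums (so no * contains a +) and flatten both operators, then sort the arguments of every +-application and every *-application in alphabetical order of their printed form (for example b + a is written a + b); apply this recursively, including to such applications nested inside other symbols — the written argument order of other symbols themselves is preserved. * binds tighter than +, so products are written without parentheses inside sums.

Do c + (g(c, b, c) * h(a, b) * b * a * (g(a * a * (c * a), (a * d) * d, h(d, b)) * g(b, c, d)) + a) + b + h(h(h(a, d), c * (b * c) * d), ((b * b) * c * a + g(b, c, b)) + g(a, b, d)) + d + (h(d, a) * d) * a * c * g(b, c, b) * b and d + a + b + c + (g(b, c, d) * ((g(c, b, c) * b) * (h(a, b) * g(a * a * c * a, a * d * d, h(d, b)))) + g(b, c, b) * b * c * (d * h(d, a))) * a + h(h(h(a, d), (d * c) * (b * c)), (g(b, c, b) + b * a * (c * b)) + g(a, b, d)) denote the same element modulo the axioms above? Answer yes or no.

Answer: yes — both canonical forms are a + a * b * c * d * g(b, c, b) * h(d, a) + a * b * g(a * a * a * c, a * d * d, h(d, b)) * g(b, c, d) * g(c, b, c) * h(a, b) + b + c + d + h(h(h(a, d), b * c * c * d), a * b * b * c + g(a, b, d) + g(b, c, b))

Derivation:
Left:  c + (g(c, b, c) * h(a, b) * b * a * (g(a * a * (c * a), (a * d) * d, h(d, b)) * g(b, c, d)) + a) + b + h(h(h(a, d), c * (b * c) * d), ((b * b) * c * a + g(b, c, b)) + g(a, b, d)) + d + (h(d, a) * d) * a * c * g(b, c, b) * b
  Un-nest:  c + a * b * g(a * a * a * c, a * d * d, h(d, b)) * g(b, c, d) * g(c, b, c) * h(a, b) + a + b + h(h(h(a, d), b * c * c * d), a * b * b * c + g(a, b, d) + g(b, c, b)) + d + a * b * c * d * g(b, c, b) * h(d, a)
  Sort:  a + a * b * c * d * g(b, c, b) * h(d, a) + a * b * g(a * a * a * c, a * d * d, h(d, b)) * g(b, c, d) * g(c, b, c) * h(a, b) + b + c + d + h(h(h(a, d), b * c * c * d), a * b * b * c + g(a, b, d) + g(b, c, b))
Right:  d + a + b + c + (g(b, c, d) * ((g(c, b, c) * b) * (h(a, b) * g(a * a * c * a, a * d * d, h(d, b)))) + g(b, c, b) * b * c * (d * h(d, a))) * a + h(h(h(a, d), (d * c) * (b * c)), (g(b, c, b) + b * a * (c * b)) + g(a, b, d))
  Distribute:  d + a + b + c + a * b * g(a * a * a * c, a * d * d, h(d, b)) * g(b, c, d) * g(c, b, c) * h(a, b) + a * b * c * d * g(b, c, b) * h(d, a) + h(h(h(a, d), b * c * c * d), a * b * b * c + g(a, b, d) + g(b, c, b))
  Sort:  a + a * b * c * d * g(b, c, b) * h(d, a) + a * b * g(a * a * a * c, a * d * d, h(d, b)) * g(b, c, d) * g(c, b, c) * h(a, b) + b + c + d + h(h(h(a, d), b * c * c * d), a * b * b * c + g(a, b, d) + g(b, c, b))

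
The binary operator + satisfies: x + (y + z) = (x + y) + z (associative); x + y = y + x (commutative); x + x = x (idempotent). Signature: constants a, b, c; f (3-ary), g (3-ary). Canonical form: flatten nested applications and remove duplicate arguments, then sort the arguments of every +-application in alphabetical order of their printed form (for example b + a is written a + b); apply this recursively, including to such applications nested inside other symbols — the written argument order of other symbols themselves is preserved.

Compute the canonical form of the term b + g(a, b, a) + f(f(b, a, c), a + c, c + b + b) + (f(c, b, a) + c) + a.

Un-nest:  b + g(a, b, a) + f(f(b, a, c), a + c, c + b + b) + f(c, b, a) + c + a
Simplify inside:  f(f(b, a, c), a + c, c + b + b)  →  f(f(b, a, c), a + c, b + c)
Sort arguments:  a + b + c + f(c, b, a) + f(f(b, a, c), a + c, b + c) + g(a, b, a)

Answer: a + b + c + f(c, b, a) + f(f(b, a, c), a + c, b + c) + g(a, b, a)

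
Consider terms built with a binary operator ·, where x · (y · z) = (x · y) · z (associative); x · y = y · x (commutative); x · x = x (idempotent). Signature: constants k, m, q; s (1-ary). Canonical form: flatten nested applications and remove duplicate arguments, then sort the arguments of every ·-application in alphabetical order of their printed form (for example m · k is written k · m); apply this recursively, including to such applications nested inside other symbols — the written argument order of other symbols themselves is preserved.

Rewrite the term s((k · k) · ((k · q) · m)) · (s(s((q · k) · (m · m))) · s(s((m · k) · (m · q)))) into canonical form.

Answer: s(k · m · q) · s(s(k · m · q))

Derivation:
Merge nested applications:  s((k · k) · ((k · q) · m)) · s(s((q · k) · (m · m))) · s(s((m · k) · (m · q)))
Simplify inside:  s((k · k) · ((k · q) · m))  →  s(k · m · q)
Canonicalize subterm:  s(s((q · k) · (m · m)))  →  s(s(k · m · q))
Inside:  s(s((m · k) · (m · q)))  →  s(s(k · m · q))
Idempotence:  drop duplicate s(s(k · m · q))
Sort:  s(k · m · q) · s(s(k · m · q))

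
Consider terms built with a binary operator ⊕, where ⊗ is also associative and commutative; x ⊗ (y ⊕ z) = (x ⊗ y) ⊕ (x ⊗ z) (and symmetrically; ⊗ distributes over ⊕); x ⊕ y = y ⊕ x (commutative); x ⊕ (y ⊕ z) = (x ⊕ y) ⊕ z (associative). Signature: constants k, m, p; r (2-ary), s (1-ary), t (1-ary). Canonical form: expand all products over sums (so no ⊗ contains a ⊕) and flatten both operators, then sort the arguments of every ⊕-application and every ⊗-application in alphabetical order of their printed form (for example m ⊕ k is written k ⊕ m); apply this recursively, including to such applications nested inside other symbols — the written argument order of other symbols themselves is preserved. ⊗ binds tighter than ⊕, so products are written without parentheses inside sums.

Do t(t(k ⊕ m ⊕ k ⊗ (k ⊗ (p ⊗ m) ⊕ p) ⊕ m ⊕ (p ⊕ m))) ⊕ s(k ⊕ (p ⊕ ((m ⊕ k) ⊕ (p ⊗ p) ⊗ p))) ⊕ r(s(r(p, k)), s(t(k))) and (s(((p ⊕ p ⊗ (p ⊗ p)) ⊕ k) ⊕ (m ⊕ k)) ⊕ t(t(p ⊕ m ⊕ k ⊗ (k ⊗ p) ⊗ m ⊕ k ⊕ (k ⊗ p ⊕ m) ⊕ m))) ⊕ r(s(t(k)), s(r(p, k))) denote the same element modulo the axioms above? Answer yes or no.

Answer: no — r(s(r(p, k)), s(t(k))) ⊕ s(k ⊕ k ⊕ m ⊕ p ⊕ p ⊗ p ⊗ p) ⊕ t(t(k ⊕ k ⊗ k ⊗ m ⊗ p ⊕ k ⊗ p ⊕ m ⊕ m ⊕ m ⊕ p)) vs r(s(t(k)), s(r(p, k))) ⊕ s(k ⊕ k ⊕ m ⊕ p ⊕ p ⊗ p ⊗ p) ⊕ t(t(k ⊕ k ⊗ k ⊗ m ⊗ p ⊕ k ⊗ p ⊕ m ⊕ m ⊕ m ⊕ p))

Derivation:
Left:  t(t(k ⊕ m ⊕ k ⊗ (k ⊗ (p ⊗ m) ⊕ p) ⊕ m ⊕ (p ⊕ m))) ⊕ s(k ⊕ (p ⊕ ((m ⊕ k) ⊕ (p ⊗ p) ⊗ p))) ⊕ r(s(r(p, k)), s(t(k)))
  Expand products over sums:  t(t(k ⊕ k ⊗ k ⊗ m ⊗ p ⊕ k ⊗ p ⊕ m ⊕ m ⊕ m ⊕ p)) ⊕ s(k ⊕ k ⊕ m ⊕ p ⊕ p ⊗ p ⊗ p) ⊕ r(s(r(p, k)), s(t(k)))
  Sort arguments:  r(s(r(p, k)), s(t(k))) ⊕ s(k ⊕ k ⊕ m ⊕ p ⊕ p ⊗ p ⊗ p) ⊕ t(t(k ⊕ k ⊗ k ⊗ m ⊗ p ⊕ k ⊗ p ⊕ m ⊕ m ⊕ m ⊕ p))
Right:  (s(((p ⊕ p ⊗ (p ⊗ p)) ⊕ k) ⊕ (m ⊕ k)) ⊕ t(t(p ⊕ m ⊕ k ⊗ (k ⊗ p) ⊗ m ⊕ k ⊕ (k ⊗ p ⊕ m) ⊕ m))) ⊕ r(s(t(k)), s(r(p, k)))
  Un-nest:  s(k ⊕ k ⊕ m ⊕ p ⊕ p ⊗ p ⊗ p) ⊕ t(t(k ⊕ k ⊗ k ⊗ m ⊗ p ⊕ k ⊗ p ⊕ m ⊕ m ⊕ m ⊕ p)) ⊕ r(s(t(k)), s(r(p, k)))
  Sort arguments:  r(s(t(k)), s(r(p, k))) ⊕ s(k ⊕ k ⊕ m ⊕ p ⊕ p ⊗ p ⊗ p) ⊕ t(t(k ⊕ k ⊗ k ⊗ m ⊗ p ⊕ k ⊗ p ⊕ m ⊕ m ⊕ m ⊕ p))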